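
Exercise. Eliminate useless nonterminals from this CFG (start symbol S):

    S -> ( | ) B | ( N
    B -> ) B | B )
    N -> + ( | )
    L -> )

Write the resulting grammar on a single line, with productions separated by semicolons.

Generating nonterminals: {L, N, S}.
Reachable from S after that: {N, S}.
Removed useless symbols: {B, L} and every production mentioning them.

S -> ( | ( N; N -> + ( | )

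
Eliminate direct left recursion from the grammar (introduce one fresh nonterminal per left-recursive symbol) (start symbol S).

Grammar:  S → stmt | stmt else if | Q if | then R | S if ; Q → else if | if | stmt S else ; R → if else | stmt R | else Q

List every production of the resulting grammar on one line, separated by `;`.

Directly left-recursive nonterminal: S.
For S: α = {if}, β = {stmt, stmt else if, Q if, then R}. Rewrite as S → β S' and S' → α S' | ε.

S → stmt S' | stmt else if S' | Q if S' | then R S'; Q → else if | if | stmt S else; R → if else | stmt R | else Q; S' → if S' | ε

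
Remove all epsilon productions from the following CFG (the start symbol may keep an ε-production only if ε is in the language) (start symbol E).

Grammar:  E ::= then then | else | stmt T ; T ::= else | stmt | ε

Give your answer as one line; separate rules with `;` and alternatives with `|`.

Nullable nonterminals: {T}.
ε ∉ L(G), so no ε-production is kept.
For each production, add variants omitting each subset of nullable occurrences: E → stmt T gives stmt T | stmt.

E ::= then then | else | stmt T | stmt; T ::= else | stmt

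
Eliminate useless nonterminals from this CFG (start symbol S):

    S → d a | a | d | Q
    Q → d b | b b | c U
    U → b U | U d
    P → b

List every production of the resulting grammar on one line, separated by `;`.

Generating nonterminals: {P, Q, S}.
Reachable from S after that: {Q, S}.
Removed useless symbols: {P, U} and every production mentioning them.

S → d a | a | d | Q; Q → d b | b b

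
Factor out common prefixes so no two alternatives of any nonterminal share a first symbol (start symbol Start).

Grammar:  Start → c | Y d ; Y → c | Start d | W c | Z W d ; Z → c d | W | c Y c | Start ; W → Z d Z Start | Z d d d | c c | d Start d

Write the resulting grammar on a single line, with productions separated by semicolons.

Start → c | Y d; Y → c | Start d | W c | Z W d; Z → W | Start | c Z1; W → c c | d Start d | Z d W1; Z1 → d | Y c; W1 → Z Start | d d

Z has alternatives sharing prefix 'c': factor to Z → c Z1 with Z1 → d | Y c.
W has alternatives sharing prefix 'Z d': factor to W → Z d W1 with W1 → Z Start | d d.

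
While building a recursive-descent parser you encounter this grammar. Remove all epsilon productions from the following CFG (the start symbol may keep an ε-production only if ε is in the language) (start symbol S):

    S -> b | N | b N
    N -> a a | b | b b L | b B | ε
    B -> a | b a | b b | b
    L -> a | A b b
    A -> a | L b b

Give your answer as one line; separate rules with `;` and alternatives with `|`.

S -> b | N | b N | ε; N -> a a | b | b b L | b B; B -> a | b a | b b | b; L -> a | A b b; A -> a | L b b

Nullable nonterminals: {N, S}.
ε ∈ L(G) since S is nullable, so keep S → ε.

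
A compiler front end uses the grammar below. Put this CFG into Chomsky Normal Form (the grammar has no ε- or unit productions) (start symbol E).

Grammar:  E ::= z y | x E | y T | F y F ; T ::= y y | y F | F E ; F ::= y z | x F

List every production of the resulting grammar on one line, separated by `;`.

E ::= X1 X2 | X3 E | X2 T | F Y1; T ::= X2 X2 | X2 F | F E; F ::= X2 X1 | X3 F; X1 ::= z; X2 ::= y; X3 ::= x; Y1 ::= X2 F

Introduce a nonterminal for each terminal appearing in a rule of length ≥ 2: X1 → z, X2 → y, X3 → x.
Binarize each right-hand side of length ≥ 3 by chaining fresh nonterminals (Y1, Y2, …): affected rules were E → F X2 F.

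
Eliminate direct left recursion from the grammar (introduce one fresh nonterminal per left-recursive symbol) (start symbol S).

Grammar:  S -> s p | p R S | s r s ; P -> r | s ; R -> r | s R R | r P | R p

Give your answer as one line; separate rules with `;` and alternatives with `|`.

Directly left-recursive nonterminal: R.
For R: α = {p}, β = {r, s R R, r P}. Rewrite as R → β R' and R' → α R' | ε.

S -> s p | p R S | s r s; P -> r | s; R -> r R' | s R R R' | r P R'; R' -> p R' | ε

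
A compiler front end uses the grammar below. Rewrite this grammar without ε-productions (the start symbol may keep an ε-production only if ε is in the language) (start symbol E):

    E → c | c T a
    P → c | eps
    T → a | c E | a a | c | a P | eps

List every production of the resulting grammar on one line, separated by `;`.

The nullable symbols are {P, T}.
ε ∉ L(G), so no ε-production is kept.
Add the nullable-subset variants: E → c T a gives c T a | c a.

E → c | c T a | c a; P → c; T → a | c E | a a | c | a P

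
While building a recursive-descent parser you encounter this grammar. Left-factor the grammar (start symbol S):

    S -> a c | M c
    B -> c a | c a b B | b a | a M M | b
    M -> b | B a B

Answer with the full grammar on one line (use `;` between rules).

S -> a c | M c; B -> a M M | c a B' | b B''; M -> b | B a B; B' -> ε | b B; B'' -> a | ε

B has alternatives sharing prefix 'c a': factor to B → c a B' with B' → ε | b B.
B has alternatives sharing prefix 'b': factor to B → b B'' with B'' → a | ε.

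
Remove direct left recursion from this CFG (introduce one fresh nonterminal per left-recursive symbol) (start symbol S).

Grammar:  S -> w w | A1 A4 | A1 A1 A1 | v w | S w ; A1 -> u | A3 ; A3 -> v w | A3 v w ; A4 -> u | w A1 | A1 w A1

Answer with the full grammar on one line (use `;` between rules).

S -> w w S' | A1 A4 S' | A1 A1 A1 S' | v w S'; A1 -> u | A3; A3 -> v w A3'; A4 -> u | w A1 | A1 w A1; S' -> w S' | ε; A3' -> v w A3' | ε

S, A3 are directly left-recursive.
For S: α = {w}, β = {w w, A1 A4, A1 A1 A1, v w}. Rewrite as S → β S' and S' → α S' | ε.
For A3: α = {v w}, β = {v w}. Rewrite as A3 → β A3' and A3' → α A3' | ε.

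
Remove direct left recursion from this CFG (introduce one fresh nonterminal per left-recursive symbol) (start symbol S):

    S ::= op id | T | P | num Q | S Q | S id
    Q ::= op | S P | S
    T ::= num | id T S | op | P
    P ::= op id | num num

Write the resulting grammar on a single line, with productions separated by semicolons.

Left recursion appears on S.
For S: α = {Q, id}, β = {op id, T, P, num Q}. Rewrite as S → β S' and S' → α S' | ε.

S ::= op id S' | T S' | P S' | num Q S'; Q ::= op | S P | S; T ::= num | id T S | op | P; P ::= op id | num num; S' ::= Q S' | id S' | ε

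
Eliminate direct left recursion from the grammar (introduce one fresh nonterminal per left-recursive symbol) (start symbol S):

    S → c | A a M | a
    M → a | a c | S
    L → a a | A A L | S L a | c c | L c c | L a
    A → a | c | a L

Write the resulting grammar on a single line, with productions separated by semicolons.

Left recursion appears on L.
For L: α = {c c, a}, β = {a a, A A L, S L a, c c}. Rewrite as L → β L' and L' → α L' | ε.

S → c | A a M | a; M → a | a c | S; L → a a L' | A A L L' | S L a L' | c c L'; A → a | c | a L; L' → c c L' | a L' | ε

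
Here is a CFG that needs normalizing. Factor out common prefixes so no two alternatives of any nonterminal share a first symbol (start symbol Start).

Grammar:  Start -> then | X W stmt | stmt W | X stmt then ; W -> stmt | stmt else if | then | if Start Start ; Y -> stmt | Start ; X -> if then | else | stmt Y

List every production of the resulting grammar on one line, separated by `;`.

Start has alternatives sharing prefix 'X': factor to Start → X Start1 with Start1 → W stmt | stmt then.
W has alternatives sharing prefix 'stmt': factor to W → stmt W1 with W1 → ε | else if.

Start -> then | stmt W | X Start1; W -> then | if Start Start | stmt W1; Y -> stmt | Start; X -> if then | else | stmt Y; Start1 -> W stmt | stmt then; W1 -> ε | else if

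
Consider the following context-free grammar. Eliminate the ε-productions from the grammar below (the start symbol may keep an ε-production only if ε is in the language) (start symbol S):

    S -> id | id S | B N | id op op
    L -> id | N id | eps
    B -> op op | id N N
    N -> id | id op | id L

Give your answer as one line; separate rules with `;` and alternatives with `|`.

The nullable symbols are {L}.
ε ∉ L(G), so no ε-production is kept.

S -> id | id S | B N | id op op; L -> id | N id; B -> op op | id N N; N -> id | id op | id L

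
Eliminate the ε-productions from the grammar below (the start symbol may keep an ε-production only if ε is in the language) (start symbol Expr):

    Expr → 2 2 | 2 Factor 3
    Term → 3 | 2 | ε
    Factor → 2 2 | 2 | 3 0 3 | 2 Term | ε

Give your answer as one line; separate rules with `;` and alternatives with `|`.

Expr → 2 2 | 2 Factor 3 | 2 3; Term → 3 | 2; Factor → 2 2 | 2 | 3 0 3 | 2 Term

The nullable symbols are {Factor, Term}.
ε ∉ L(G), so no ε-production is kept.
Expand every rule over subsets of its nullable positions: Expr → 2 Factor 3 gives 2 Factor 3 | 2 3.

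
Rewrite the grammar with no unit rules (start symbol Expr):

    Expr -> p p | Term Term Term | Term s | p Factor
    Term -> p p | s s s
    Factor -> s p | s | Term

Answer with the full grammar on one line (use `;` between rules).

Expr -> p p | Term Term Term | Term s | p Factor; Term -> p p | s s s; Factor -> p p | s s s | s p | s

Unit pairs: Factor ⇒* {Term}.
For every A with A ⇒* B via unit rules, add B's non-unit alternatives to A; then delete every rule of the form X → Y.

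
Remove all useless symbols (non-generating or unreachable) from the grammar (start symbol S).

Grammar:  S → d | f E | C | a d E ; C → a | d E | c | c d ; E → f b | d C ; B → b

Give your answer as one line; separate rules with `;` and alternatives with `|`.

Generating nonterminals: {B, C, E, S}.
Reachable from S after that: {C, E, S}.
Removed useless symbols: {B} and every production mentioning them.

S → d | f E | C | a d E; C → a | d E | c | c d; E → f b | d C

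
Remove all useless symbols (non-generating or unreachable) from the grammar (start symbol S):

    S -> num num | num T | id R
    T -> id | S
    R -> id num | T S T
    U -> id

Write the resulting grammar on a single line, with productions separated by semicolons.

S -> num num | num T | id R; T -> id | S; R -> id num | T S T

Generating nonterminals: {R, S, T, U}.
Reachable from S after that: {R, S, T}.
Removed useless symbols: {U} and every production mentioning them.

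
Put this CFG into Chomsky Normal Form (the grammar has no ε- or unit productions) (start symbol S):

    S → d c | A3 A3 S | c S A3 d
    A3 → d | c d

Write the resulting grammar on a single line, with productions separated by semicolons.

S → X1 X2 | A3 Y1 | X2 Y2; A3 → d | X2 X1; X1 → d; X2 → c; Y1 → A3 S; Y2 → S Y3; Y3 → A3 X1

Introduce a nonterminal for each terminal appearing in a rule of length ≥ 2: X1 → d, X2 → c.
Binarize each right-hand side of length ≥ 3 by chaining fresh nonterminals (Y1, Y2, …): affected rules were S → A3 A3 S; S → X2 S A3 X1.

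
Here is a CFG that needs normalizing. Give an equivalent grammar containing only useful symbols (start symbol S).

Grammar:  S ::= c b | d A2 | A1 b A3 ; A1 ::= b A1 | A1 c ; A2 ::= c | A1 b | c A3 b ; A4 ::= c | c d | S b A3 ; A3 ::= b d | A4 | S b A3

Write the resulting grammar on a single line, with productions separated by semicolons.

Generating nonterminals: {A2, A3, A4, S}.
Reachable from S after that: {A2, A3, A4, S}.
Removed useless symbols: {A1} and every production mentioning them.

S ::= c b | d A2; A2 ::= c | c A3 b; A4 ::= c | c d | S b A3; A3 ::= b d | A4 | S b A3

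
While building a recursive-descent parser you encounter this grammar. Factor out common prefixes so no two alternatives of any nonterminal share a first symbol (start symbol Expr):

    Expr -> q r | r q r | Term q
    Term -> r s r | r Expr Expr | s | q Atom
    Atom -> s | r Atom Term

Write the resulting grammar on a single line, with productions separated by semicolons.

Expr -> q r | r q r | Term q; Term -> s | q Atom | r Term1; Atom -> s | r Atom Term; Term1 -> s r | Expr Expr

Term has alternatives sharing prefix 'r': factor to Term → r Term1 with Term1 → s r | Expr Expr.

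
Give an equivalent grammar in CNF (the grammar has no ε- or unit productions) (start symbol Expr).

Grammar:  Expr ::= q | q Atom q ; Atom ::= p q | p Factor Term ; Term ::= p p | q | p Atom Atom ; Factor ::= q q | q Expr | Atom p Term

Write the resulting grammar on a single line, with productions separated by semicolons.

Introduce a nonterminal for each terminal appearing in a rule of length ≥ 2: X1 → q, X2 → p.
Binarize each right-hand side of length ≥ 3 by chaining fresh nonterminals (Y1, Y2, …): affected rules were Expr → X1 Atom X1; Atom → X2 Factor Term; Term → X2 Atom Atom; Factor → Atom X2 Term.

Expr ::= q | X1 Y1; Atom ::= X2 X1 | X2 Y2; Term ::= X2 X2 | q | X2 Y3; Factor ::= X1 X1 | X1 Expr | Atom Y4; X1 ::= q; X2 ::= p; Y1 ::= Atom X1; Y2 ::= Factor Term; Y3 ::= Atom Atom; Y4 ::= X2 Term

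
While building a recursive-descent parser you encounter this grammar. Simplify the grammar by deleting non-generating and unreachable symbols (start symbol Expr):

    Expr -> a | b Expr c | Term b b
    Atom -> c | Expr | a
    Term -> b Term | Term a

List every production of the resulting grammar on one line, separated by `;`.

Expr -> a | b Expr c

Generating nonterminals: {Atom, Expr}.
Reachable from Expr after that: {Expr}.
Removed useless symbols: {Atom, Term} and every production mentioning them.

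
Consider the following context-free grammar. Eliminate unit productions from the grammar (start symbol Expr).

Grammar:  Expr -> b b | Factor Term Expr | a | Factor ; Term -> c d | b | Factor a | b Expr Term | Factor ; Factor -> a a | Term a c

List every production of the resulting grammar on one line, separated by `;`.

Unit pairs: Expr ⇒* {Factor}; Term ⇒* {Factor}.
Replace each nonterminal's rules with the union of the non-unit rules of every nonterminal it unit-derives.

Expr -> a a | Term a c | b b | Factor Term Expr | a; Term -> c d | b | Factor a | b Expr Term | a a | Term a c; Factor -> a a | Term a c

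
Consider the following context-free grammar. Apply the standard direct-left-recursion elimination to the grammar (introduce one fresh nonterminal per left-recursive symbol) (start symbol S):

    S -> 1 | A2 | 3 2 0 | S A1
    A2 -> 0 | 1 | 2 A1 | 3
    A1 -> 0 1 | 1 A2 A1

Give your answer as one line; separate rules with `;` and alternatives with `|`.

S -> 1 S' | A2 S' | 3 2 0 S'; A2 -> 0 | 1 | 2 A1 | 3; A1 -> 0 1 | 1 A2 A1; S' -> A1 S' | epsilon

Directly left-recursive nonterminal: S.
For S: α = {A1}, β = {1, A2, 3 2 0}. Rewrite as S → β S' and S' → α S' | ε.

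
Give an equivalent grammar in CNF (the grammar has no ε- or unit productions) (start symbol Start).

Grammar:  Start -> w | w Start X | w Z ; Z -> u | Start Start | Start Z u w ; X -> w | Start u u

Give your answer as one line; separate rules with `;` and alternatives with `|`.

Introduce a nonterminal for each terminal appearing in a rule of length ≥ 2: X1 → w, X2 → u.
Binarize each right-hand side of length ≥ 3 by chaining fresh nonterminals (Y1, Y2, …): affected rules were Start → X1 Start X; Z → Start Z X2 X1; X → Start X2 X2.

Start -> w | X1 Y1 | X1 Z; Z -> u | Start Start | Start Y2; X -> w | Start Y4; X1 -> w; X2 -> u; Y1 -> Start X; Y2 -> Z Y3; Y3 -> X2 X1; Y4 -> X2 X2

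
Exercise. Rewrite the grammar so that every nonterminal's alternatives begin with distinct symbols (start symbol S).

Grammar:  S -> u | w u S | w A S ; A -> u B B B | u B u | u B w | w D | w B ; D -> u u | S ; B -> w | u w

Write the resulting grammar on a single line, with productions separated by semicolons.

S has alternatives sharing prefix 'w': factor to S → w S' with S' → u S | A S.
A has alternatives sharing prefix 'u B': factor to A → u B A' with A' → B B | u | w.
A has alternatives sharing prefix 'w': factor to A → w A'' with A'' → D | B.

S -> u | w S'; A -> u B A' | w A''; D -> u u | S; B -> w | u w; S' -> u S | A S; A' -> B B | u | w; A'' -> D | B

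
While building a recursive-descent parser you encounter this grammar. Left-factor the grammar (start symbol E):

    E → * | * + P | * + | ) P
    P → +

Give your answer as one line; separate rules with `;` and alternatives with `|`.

E has alternatives sharing prefix '*': factor to E → * E' with E' → ε | + P | +.
E' has alternatives sharing prefix '+': factor to E' → + E'' with E'' → P | ε.

E → ) P | * E'; P → +; E' → ε | + E''; E'' → P | ε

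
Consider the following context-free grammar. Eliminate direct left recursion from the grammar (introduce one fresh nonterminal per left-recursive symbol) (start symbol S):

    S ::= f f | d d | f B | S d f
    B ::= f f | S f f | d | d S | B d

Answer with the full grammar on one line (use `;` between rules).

S ::= f f S' | d d S' | f B S'; B ::= f f B' | S f f B' | d B' | d S B'; S' ::= d f S' | ε; B' ::= d B' | ε

Left recursion appears on S, B.
For S: α = {d f}, β = {f f, d d, f B}. Rewrite as S → β S' and S' → α S' | ε.
For B: α = {d}, β = {f f, S f f, d, d S}. Rewrite as B → β B' and B' → α B' | ε.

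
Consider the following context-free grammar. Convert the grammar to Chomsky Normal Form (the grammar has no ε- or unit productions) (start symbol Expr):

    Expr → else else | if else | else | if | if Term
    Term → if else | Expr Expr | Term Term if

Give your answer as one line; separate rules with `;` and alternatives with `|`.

Expr → X1 X1 | X2 X1 | else | if | X2 Term; Term → X2 X1 | Expr Expr | Term Y1; X1 → else; X2 → if; Y1 → Term X2

Introduce a nonterminal for each terminal appearing in a rule of length ≥ 2: X1 → else, X2 → if.
Binarize each right-hand side of length ≥ 3 by chaining fresh nonterminals (Y1, Y2, …): affected rules were Term → Term Term X2.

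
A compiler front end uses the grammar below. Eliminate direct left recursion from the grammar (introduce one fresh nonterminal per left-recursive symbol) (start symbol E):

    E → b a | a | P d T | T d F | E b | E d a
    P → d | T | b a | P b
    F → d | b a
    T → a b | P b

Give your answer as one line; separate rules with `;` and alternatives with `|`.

Left recursion appears on E, P.
For E: α = {b, d a}, β = {b a, a, P d T, T d F}. Rewrite as E → β E' and E' → α E' | ε.
For P: α = {b}, β = {d, T, b a}. Rewrite as P → β P' and P' → α P' | ε.

E → b a E' | a E' | P d T E' | T d F E'; P → d P' | T P' | b a P'; F → d | b a; T → a b | P b; E' → b E' | d a E' | ε; P' → b P' | ε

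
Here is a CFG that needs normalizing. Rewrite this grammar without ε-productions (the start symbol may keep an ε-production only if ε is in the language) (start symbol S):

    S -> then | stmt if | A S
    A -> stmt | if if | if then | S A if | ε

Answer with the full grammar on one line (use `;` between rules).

The nullable symbols are {A}.
ε ∉ L(G), so no ε-production is kept.
Expand every rule over subsets of its nullable positions: A → S A if gives S A if | S if.

S -> then | stmt if | A S; A -> stmt | if if | if then | S A if | S if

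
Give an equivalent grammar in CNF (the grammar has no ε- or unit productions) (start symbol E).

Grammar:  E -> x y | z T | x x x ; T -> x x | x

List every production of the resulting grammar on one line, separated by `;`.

E -> X1 X2 | X3 T | X1 Y1; T -> X1 X1 | x; X1 -> x; X2 -> y; X3 -> z; Y1 -> X1 X1

Introduce a nonterminal for each terminal appearing in a rule of length ≥ 2: X1 → x, X2 → y, X3 → z.
Binarize each right-hand side of length ≥ 3 by chaining fresh nonterminals (Y1, Y2, …): affected rules were E → X1 X1 X1.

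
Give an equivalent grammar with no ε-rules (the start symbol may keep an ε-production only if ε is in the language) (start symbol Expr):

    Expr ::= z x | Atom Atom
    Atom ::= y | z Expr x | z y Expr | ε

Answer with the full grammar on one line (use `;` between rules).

The nullable symbols are {Atom, Expr}.
ε ∈ L(G) since Expr is nullable, so keep Expr → ε.
Add the nullable-subset variants: Expr → Atom Atom gives Atom Atom | Atom. Atom → z Expr x gives z Expr x | z x. Atom → z y Expr gives z y Expr | z y.

Expr ::= z x | Atom Atom | Atom | ε; Atom ::= y | z Expr x | z x | z y Expr | z y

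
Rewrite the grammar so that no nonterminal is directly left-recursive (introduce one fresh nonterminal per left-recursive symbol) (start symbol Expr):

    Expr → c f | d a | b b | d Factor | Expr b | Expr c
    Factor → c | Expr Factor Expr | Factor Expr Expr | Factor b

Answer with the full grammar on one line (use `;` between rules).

Expr → c f Expr1 | d a Expr1 | b b Expr1 | d Factor Expr1; Factor → c Factor1 | Expr Factor Expr Factor1; Expr1 → b Expr1 | c Expr1 | ε; Factor1 → Expr Expr Factor1 | b Factor1 | ε

Expr, Factor are directly left-recursive.
For Expr: α = {b, c}, β = {c f, d a, b b, d Factor}. Rewrite as Expr → β Expr1 and Expr1 → α Expr1 | ε.
For Factor: α = {Expr Expr, b}, β = {c, Expr Factor Expr}. Rewrite as Factor → β Factor1 and Factor1 → α Factor1 | ε.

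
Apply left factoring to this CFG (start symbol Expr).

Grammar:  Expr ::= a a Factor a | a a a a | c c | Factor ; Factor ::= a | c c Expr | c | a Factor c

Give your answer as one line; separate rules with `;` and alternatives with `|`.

Expr ::= c c | Factor | a a Expr1; Factor ::= a Factor1 | c Factor2; Expr1 ::= Factor a | a a; Factor1 ::= epsilon | Factor c; Factor2 ::= c Expr | epsilon

Expr has alternatives sharing prefix 'a a': factor to Expr → a a Expr1 with Expr1 → Factor a | a a.
Factor has alternatives sharing prefix 'a': factor to Factor → a Factor1 with Factor1 → ε | Factor c.
Factor has alternatives sharing prefix 'c': factor to Factor → c Factor2 with Factor2 → c Expr | ε.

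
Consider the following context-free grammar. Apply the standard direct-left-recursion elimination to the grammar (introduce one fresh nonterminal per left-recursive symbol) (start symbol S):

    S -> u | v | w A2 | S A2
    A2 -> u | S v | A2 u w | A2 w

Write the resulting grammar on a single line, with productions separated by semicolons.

Directly left-recursive nonterminals: S, A2.
For S: α = {A2}, β = {u, v, w A2}. Rewrite as S → β S' and S' → α S' | ε.
For A2: α = {u w, w}, β = {u, S v}. Rewrite as A2 → β A2' and A2' → α A2' | ε.

S -> u S' | v S' | w A2 S'; A2 -> u A2' | S v A2'; S' -> A2 S' | epsilon; A2' -> u w A2' | w A2' | epsilon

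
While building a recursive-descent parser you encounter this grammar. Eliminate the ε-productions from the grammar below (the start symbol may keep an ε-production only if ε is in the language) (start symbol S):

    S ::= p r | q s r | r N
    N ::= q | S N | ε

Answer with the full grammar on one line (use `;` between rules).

S ::= p r | q s r | r N | r; N ::= q | S N | S

Nullable set = {N}.
ε ∉ L(G), so no ε-production is kept.
For each production, add variants omitting each subset of nullable occurrences: S → r N gives r N | r. N → S N gives S N | S.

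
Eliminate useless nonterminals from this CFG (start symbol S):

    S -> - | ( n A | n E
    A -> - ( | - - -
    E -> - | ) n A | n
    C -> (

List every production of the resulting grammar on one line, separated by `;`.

S -> - | ( n A | n E; A -> - ( | - - -; E -> - | ) n A | n

Generating nonterminals: {A, C, E, S}.
Reachable from S after that: {A, E, S}.
Removed useless symbols: {C} and every production mentioning them.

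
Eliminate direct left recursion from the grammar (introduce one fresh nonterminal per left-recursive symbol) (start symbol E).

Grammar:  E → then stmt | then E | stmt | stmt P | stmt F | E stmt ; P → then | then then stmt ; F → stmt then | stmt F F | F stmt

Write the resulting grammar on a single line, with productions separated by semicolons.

E → then stmt E' | then E E' | stmt E' | stmt P E' | stmt F E'; P → then | then then stmt; F → stmt then F' | stmt F F F'; E' → stmt E' | ε; F' → stmt F' | ε

Left recursion appears on E, F.
For E: α = {stmt}, β = {then stmt, then E, stmt, stmt P, stmt F}. Rewrite as E → β E' and E' → α E' | ε.
For F: α = {stmt}, β = {stmt then, stmt F F}. Rewrite as F → β F' and F' → α F' | ε.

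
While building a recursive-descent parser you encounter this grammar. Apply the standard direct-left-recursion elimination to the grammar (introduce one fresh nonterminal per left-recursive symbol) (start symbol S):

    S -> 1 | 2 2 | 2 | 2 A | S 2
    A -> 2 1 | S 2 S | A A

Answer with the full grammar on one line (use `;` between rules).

S, A are directly left-recursive.
For S: α = {2}, β = {1, 2 2, 2, 2 A}. Rewrite as S → β S' and S' → α S' | ε.
For A: α = {A}, β = {2 1, S 2 S}. Rewrite as A → β A' and A' → α A' | ε.

S -> 1 S' | 2 2 S' | 2 S' | 2 A S'; A -> 2 1 A' | S 2 S A'; S' -> 2 S' | ε; A' -> A A' | ε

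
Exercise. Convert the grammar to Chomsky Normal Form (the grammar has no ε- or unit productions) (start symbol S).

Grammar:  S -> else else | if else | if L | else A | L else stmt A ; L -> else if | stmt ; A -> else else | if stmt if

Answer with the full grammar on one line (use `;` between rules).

S -> X1 X1 | X2 X1 | X2 L | X1 A | L Y1; L -> X1 X2 | stmt; A -> X1 X1 | X2 Y3; X1 -> else; X2 -> if; X3 -> stmt; Y1 -> X1 Y2; Y2 -> X3 A; Y3 -> X3 X2

Introduce a nonterminal for each terminal appearing in a rule of length ≥ 2: X1 → else, X2 → if, X3 → stmt.
Binarize each right-hand side of length ≥ 3 by chaining fresh nonterminals (Y1, Y2, …): affected rules were S → L X1 X3 A; A → X2 X3 X2.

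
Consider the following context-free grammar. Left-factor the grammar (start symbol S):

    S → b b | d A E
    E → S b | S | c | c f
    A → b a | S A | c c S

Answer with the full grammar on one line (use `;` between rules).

E has alternatives sharing prefix 'S': factor to E → S E' with E' → b | ε.
E has alternatives sharing prefix 'c': factor to E → c E'' with E'' → ε | f.

S → b b | d A E; E → S E' | c E''; A → b a | S A | c c S; E' → b | ε; E'' → ε | f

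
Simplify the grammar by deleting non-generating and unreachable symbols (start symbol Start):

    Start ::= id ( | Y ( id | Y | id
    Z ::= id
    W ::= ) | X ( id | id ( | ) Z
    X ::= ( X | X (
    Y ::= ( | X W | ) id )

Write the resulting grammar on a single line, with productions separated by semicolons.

Generating nonterminals: {Start, W, Y, Z}.
Reachable from Start after that: {Start, Y}.
Removed useless symbols: {W, X, Z} and every production mentioning them.

Start ::= id ( | Y ( id | Y | id; Y ::= ( | ) id )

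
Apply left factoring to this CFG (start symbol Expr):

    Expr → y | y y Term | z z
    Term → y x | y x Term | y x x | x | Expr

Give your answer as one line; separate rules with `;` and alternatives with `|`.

Expr → z z | y Expr1; Term → x | Expr | y x Term1; Expr1 → ε | y Term; Term1 → ε | Term | x

Expr has alternatives sharing prefix 'y': factor to Expr → y Expr1 with Expr1 → ε | y Term.
Term has alternatives sharing prefix 'y x': factor to Term → y x Term1 with Term1 → ε | Term | x.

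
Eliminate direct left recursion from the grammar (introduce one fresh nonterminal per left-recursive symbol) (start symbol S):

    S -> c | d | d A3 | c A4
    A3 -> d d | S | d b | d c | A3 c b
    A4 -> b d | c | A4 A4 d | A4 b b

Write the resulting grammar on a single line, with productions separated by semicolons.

S -> c | d | d A3 | c A4; A3 -> d d A3' | S A3' | d b A3' | d c A3'; A4 -> b d A4' | c A4'; A3' -> c b A3' | ε; A4' -> A4 d A4' | b b A4' | ε

A3, A4 are directly left-recursive.
For A3: α = {c b}, β = {d d, S, d b, d c}. Rewrite as A3 → β A3' and A3' → α A3' | ε.
For A4: α = {A4 d, b b}, β = {b d, c}. Rewrite as A4 → β A4' and A4' → α A4' | ε.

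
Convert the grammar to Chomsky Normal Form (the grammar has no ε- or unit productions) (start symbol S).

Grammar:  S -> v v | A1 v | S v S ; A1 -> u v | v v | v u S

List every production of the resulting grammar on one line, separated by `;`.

S -> X1 X1 | A1 X1 | S Y1; A1 -> X2 X1 | X1 X1 | X1 Y2; X1 -> v; X2 -> u; Y1 -> X1 S; Y2 -> X2 S

Introduce a nonterminal for each terminal appearing in a rule of length ≥ 2: X1 → v, X2 → u.
Binarize each right-hand side of length ≥ 3 by chaining fresh nonterminals (Y1, Y2, …): affected rules were S → S X1 S; A1 → X1 X2 S.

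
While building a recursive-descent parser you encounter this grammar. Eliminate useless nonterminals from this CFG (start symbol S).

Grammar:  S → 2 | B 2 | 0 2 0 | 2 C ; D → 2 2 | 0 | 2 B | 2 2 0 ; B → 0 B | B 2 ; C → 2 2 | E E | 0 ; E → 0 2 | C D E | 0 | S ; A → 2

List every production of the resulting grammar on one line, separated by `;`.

Generating nonterminals: {A, C, D, E, S}.
Reachable from S after that: {C, D, E, S}.
Removed useless symbols: {A, B} and every production mentioning them.

S → 2 | 0 2 0 | 2 C; D → 2 2 | 0 | 2 2 0; C → 2 2 | E E | 0; E → 0 2 | C D E | 0 | S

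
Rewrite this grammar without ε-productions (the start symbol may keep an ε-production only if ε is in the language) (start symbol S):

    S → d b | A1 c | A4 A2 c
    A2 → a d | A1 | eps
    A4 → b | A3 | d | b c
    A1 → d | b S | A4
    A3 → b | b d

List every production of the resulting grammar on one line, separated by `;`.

S → d b | A1 c | A4 A2 c | A4 c; A2 → a d | A1; A4 → b | A3 | d | b c; A1 → d | b S | A4; A3 → b | b d

The nullable symbols are {A2}.
ε ∉ L(G), so no ε-production is kept.
For each production, add variants omitting each subset of nullable occurrences: S → A4 A2 c gives A4 A2 c | A4 c.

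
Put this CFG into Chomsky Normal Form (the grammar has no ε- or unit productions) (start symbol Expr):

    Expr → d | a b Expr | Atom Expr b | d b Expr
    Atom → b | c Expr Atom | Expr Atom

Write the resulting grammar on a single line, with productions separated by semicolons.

Expr → d | X1 Y1 | Atom Y2 | X3 Y3; Atom → b | X4 Y4 | Expr Atom; X1 → a; X2 → b; X3 → d; X4 → c; Y1 → X2 Expr; Y2 → Expr X2; Y3 → X2 Expr; Y4 → Expr Atom

Introduce a nonterminal for each terminal appearing in a rule of length ≥ 2: X1 → a, X2 → b, X3 → d, X4 → c.
Binarize each right-hand side of length ≥ 3 by chaining fresh nonterminals (Y1, Y2, …): affected rules were Expr → X1 X2 Expr; Expr → Atom Expr X2; Expr → X3 X2 Expr; Atom → X4 Expr Atom.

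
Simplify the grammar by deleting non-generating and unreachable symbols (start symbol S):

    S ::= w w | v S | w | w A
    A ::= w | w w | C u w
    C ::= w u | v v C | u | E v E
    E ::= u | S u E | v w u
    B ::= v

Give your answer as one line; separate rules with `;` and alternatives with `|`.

S ::= w w | v S | w | w A; A ::= w | w w | C u w; C ::= w u | v v C | u | E v E; E ::= u | S u E | v w u

Generating nonterminals: {A, B, C, E, S}.
Reachable from S after that: {A, C, E, S}.
Removed useless symbols: {B} and every production mentioning them.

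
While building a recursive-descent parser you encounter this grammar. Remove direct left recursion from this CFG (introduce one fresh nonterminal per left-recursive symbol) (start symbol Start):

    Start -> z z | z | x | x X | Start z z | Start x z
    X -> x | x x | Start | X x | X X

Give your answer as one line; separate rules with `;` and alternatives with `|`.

Start -> z z Start1 | z Start1 | x Start1 | x X Start1; X -> x X1 | x x X1 | Start X1; Start1 -> z z Start1 | x z Start1 | ε; X1 -> x X1 | X X1 | ε

Start, X are directly left-recursive.
For Start: α = {z z, x z}, β = {z z, z, x, x X}. Rewrite as Start → β Start1 and Start1 → α Start1 | ε.
For X: α = {x, X}, β = {x, x x, Start}. Rewrite as X → β X1 and X1 → α X1 | ε.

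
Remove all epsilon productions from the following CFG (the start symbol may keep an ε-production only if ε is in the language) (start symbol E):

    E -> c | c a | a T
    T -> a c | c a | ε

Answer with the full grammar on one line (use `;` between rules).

E -> c | c a | a T | a; T -> a c | c a

Nullable set = {T}.
ε ∉ L(G), so no ε-production is kept.
Expand every rule over subsets of its nullable positions: E → a T gives a T | a.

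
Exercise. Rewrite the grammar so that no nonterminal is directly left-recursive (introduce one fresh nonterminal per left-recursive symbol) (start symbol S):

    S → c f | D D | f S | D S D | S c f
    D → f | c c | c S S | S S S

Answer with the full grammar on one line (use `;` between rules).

S → c f S' | D D S' | f S S' | D S D S'; D → f | c c | c S S | S S S; S' → c f S' | eps

Left recursion appears on S.
For S: α = {c f}, β = {c f, D D, f S, D S D}. Rewrite as S → β S' and S' → α S' | ε.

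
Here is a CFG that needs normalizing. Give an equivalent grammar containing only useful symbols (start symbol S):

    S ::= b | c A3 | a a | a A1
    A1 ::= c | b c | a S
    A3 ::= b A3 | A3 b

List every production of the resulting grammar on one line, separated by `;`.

Generating nonterminals: {A1, S}.
Reachable from S after that: {A1, S}.
Removed useless symbols: {A3} and every production mentioning them.

S ::= b | a a | a A1; A1 ::= c | b c | a S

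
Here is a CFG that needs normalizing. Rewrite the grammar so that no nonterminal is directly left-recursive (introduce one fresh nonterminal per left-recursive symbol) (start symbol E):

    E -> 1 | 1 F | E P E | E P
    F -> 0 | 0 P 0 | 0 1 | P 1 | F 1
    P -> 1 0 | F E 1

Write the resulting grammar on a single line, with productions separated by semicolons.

Left recursion appears on E, F.
For E: α = {P E, P}, β = {1, 1 F}. Rewrite as E → β E' and E' → α E' | ε.
For F: α = {1}, β = {0, 0 P 0, 0 1, P 1}. Rewrite as F → β F' and F' → α F' | ε.

E -> 1 E' | 1 F E'; F -> 0 F' | 0 P 0 F' | 0 1 F' | P 1 F'; P -> 1 0 | F E 1; E' -> P E E' | P E' | ε; F' -> 1 F' | ε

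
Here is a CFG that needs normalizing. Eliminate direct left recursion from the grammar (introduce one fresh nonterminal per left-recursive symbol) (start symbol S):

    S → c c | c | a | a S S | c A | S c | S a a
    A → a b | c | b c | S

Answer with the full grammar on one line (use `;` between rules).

Directly left-recursive nonterminal: S.
For S: α = {c, a a}, β = {c c, c, a, a S S, c A}. Rewrite as S → β S' and S' → α S' | ε.

S → c c S' | c S' | a S' | a S S S' | c A S'; A → a b | c | b c | S; S' → c S' | a a S' | ε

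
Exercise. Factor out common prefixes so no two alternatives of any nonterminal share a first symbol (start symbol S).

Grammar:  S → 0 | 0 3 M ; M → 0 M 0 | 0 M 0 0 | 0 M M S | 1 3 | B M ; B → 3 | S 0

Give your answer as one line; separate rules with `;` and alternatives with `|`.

S → 0 S'; M → 1 3 | B M | 0 M M'; B → 3 | S 0; S' → ε | 3 M; M' → M S | 0 M''; M'' → ε | 0

S has alternatives sharing prefix '0': factor to S → 0 S' with S' → ε | 3 M.
M has alternatives sharing prefix '0 M': factor to M → 0 M M' with M' → 0 | 0 0 | M S.
M' has alternatives sharing prefix '0': factor to M' → 0 M'' with M'' → ε | 0.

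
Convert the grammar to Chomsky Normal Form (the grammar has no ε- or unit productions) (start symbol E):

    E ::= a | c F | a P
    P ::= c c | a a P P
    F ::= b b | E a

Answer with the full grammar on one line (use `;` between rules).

E ::= a | X1 F | X2 P; P ::= X1 X1 | X2 Y1; F ::= X3 X3 | E X2; X1 ::= c; X2 ::= a; X3 ::= b; Y1 ::= X2 Y2; Y2 ::= P P

Introduce a nonterminal for each terminal appearing in a rule of length ≥ 2: X1 → c, X2 → a, X3 → b.
Binarize each right-hand side of length ≥ 3 by chaining fresh nonterminals (Y1, Y2, …): affected rules were P → X2 X2 P P.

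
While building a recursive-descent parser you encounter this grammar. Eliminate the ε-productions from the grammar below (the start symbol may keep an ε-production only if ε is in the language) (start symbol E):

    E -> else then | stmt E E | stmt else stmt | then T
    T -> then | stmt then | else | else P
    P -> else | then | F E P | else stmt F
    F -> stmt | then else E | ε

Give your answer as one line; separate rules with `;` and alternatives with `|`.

E -> else then | stmt E E | stmt else stmt | then T; T -> then | stmt then | else | else P; P -> else | then | F E P | E P | else stmt F | else stmt; F -> stmt | then else E

Nullable nonterminals: {F}.
ε ∉ L(G), so no ε-production is kept.
Add the nullable-subset variants: P → F E P gives F E P | E P. P → else stmt F gives else stmt F | else stmt.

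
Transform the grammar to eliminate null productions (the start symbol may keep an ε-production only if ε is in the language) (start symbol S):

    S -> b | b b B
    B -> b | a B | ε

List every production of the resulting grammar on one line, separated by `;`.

S -> b | b b B | b b; B -> b | a B | a

The nullable symbols are {B}.
ε ∉ L(G), so no ε-production is kept.
For each production, add variants omitting each subset of nullable occurrences: S → b b B gives b b B | b b. B → a B gives a B | a.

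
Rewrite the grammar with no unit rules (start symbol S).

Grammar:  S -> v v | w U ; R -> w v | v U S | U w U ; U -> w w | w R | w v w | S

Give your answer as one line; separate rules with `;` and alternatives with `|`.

Unit pairs: U ⇒* {S}.
For each unit pair (A, B), copy every non-unit production of B to A, then drop all unit productions.

S -> v v | w U; R -> w v | v U S | U w U; U -> w w | w R | w v w | v v | w U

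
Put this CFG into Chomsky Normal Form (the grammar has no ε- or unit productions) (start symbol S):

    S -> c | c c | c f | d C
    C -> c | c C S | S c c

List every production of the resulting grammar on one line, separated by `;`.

S -> c | X1 X1 | X1 X2 | X3 C; C -> c | X1 Y1 | S Y2; X1 -> c; X2 -> f; X3 -> d; Y1 -> C S; Y2 -> X1 X1

Introduce a nonterminal for each terminal appearing in a rule of length ≥ 2: X1 → c, X2 → f, X3 → d.
Binarize each right-hand side of length ≥ 3 by chaining fresh nonterminals (Y1, Y2, …): affected rules were C → X1 C S; C → S X1 X1.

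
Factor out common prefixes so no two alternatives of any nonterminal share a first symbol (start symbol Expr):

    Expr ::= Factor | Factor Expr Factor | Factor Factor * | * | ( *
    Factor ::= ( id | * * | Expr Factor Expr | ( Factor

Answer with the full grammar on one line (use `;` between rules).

Expr ::= * | ( * | Factor Expr1; Factor ::= * * | Expr Factor Expr | ( Factor1; Expr1 ::= ε | Expr Factor | Factor *; Factor1 ::= id | Factor

Expr has alternatives sharing prefix 'Factor': factor to Expr → Factor Expr1 with Expr1 → ε | Expr Factor | Factor *.
Factor has alternatives sharing prefix '(': factor to Factor → ( Factor1 with Factor1 → id | Factor.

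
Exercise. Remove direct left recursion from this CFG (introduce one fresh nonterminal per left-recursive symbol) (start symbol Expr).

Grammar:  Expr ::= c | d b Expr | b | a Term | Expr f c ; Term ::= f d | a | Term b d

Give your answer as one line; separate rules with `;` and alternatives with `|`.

Expr ::= c Expr1 | d b Expr Expr1 | b Expr1 | a Term Expr1; Term ::= f d Term1 | a Term1; Expr1 ::= f c Expr1 | ε; Term1 ::= b d Term1 | ε

Expr, Term are directly left-recursive.
For Expr: α = {f c}, β = {c, d b Expr, b, a Term}. Rewrite as Expr → β Expr1 and Expr1 → α Expr1 | ε.
For Term: α = {b d}, β = {f d, a}. Rewrite as Term → β Term1 and Term1 → α Term1 | ε.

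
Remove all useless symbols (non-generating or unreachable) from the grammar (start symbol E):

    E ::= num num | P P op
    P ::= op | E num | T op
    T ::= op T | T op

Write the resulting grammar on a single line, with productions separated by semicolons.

Generating nonterminals: {E, P}.
Reachable from E after that: {E, P}.
Removed useless symbols: {T} and every production mentioning them.

E ::= num num | P P op; P ::= op | E num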